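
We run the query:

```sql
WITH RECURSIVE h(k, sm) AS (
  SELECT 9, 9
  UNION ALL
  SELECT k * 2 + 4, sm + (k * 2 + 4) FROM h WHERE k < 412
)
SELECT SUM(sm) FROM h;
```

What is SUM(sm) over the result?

1476

Base: k=9, sm=9.
Iteration 1: 9 < 412 holds -> k = 9 * 2 + 4 = 22, sm = 9 + 22 = 31.
Iteration 2: 22 < 412 holds -> k = 22 * 2 + 4 = 48, sm = 31 + 48 = 79.
Iteration 3: 48 < 412 holds -> k = 48 * 2 + 4 = 100, sm = 79 + 100 = 179.
Iteration 4: 100 < 412 holds -> k = 100 * 2 + 4 = 204, sm = 179 + 204 = 383.
Iteration 5: 204 < 412 holds -> k = 204 * 2 + 4 = 412, sm = 383 + 412 = 795.
Iteration 6: 412 < 412 fails; recursion stops.
SUM(sm) = 9 + 31 + 79 + 179 + 383 + 795 = 1476.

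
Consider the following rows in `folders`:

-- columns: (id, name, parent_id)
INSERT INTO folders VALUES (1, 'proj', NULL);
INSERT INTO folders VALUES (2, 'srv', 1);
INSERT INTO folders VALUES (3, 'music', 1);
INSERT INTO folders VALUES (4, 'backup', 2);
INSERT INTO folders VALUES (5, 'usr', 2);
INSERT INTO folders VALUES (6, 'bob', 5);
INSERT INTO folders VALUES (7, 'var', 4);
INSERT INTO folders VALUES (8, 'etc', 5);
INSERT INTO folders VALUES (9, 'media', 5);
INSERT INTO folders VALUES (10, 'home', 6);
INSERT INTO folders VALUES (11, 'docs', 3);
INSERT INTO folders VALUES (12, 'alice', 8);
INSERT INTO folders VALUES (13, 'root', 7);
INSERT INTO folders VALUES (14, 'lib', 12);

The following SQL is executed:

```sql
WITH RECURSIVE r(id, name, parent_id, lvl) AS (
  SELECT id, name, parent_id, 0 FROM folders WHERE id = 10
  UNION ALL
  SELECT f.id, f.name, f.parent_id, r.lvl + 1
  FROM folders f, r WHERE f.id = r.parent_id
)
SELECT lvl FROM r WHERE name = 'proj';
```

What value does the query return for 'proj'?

4

Base: id=10 (home), parent_id=6, lvl 0.
Iteration 1: join on id=6 -> bob (id 6, parent_id=5, lvl 1).
Iteration 2: join on id=5 -> usr (id 5, parent_id=2, lvl 2).
Iteration 3: join on id=2 -> srv (id 2, parent_id=1, lvl 3).
Iteration 4: join on id=1 -> proj (id 1, parent_id=NULL, lvl 4).
Iteration 5: parent_id is NULL; no match; recursion stops.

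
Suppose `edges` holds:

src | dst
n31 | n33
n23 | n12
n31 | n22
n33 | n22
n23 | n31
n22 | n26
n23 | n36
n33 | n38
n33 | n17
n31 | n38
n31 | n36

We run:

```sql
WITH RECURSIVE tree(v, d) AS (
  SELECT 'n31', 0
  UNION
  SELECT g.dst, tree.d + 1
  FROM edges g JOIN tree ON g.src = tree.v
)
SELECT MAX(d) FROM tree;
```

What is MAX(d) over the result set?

3

Base: (n31, d=0).
Iteration 1: edges from {n31} -> (n22, d=1), (n33, d=1), (n36, d=1), (n38, d=1).
Iteration 2: edges from {n22,n33,n36,n38} -> (n17, d=2), (n22, d=2), (n26, d=2), (n38, d=2).
Iteration 3: edges from {n17,n22,n26,n38} -> (n26, d=3).
Iteration 4: no outgoing edges from {n26}; recursion stops.
d values: 0, 1, 1, 1, 1, 2, 2, 2, 2, 3; the maximum is 3.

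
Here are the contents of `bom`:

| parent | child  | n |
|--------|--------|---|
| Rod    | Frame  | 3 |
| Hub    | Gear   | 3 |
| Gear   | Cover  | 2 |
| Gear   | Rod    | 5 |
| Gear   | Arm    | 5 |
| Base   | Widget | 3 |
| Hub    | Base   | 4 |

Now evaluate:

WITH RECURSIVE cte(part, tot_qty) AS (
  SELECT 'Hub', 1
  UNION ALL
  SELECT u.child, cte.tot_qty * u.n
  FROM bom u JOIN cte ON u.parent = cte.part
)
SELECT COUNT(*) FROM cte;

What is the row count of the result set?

Base: (Hub, tot_qty=1).
Iteration 1: components of {Hub} -> Base = 1*4 = 4, Gear = 1*3 = 3.
Iteration 2: components of {Base,Gear} -> Arm = 3*5 = 15, Cover = 3*2 = 6, Rod = 3*5 = 15, Widget = 4*3 = 12.
Iteration 3: components of {Arm,Cover,Rod,Widget} -> Frame = 15*3 = 45.
Iteration 4: no further components; recursion stops.
Total rows emitted: 8.

8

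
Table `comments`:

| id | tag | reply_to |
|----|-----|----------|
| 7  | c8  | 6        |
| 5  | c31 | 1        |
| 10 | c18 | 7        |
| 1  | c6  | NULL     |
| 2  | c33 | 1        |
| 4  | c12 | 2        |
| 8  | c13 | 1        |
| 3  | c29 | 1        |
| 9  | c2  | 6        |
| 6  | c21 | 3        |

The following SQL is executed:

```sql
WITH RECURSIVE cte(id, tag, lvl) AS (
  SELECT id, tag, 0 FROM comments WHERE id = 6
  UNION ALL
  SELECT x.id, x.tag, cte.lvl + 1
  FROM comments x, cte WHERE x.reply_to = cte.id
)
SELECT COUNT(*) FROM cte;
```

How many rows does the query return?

4

Base: id=6 (c21) at lvl 0.
Iteration 1: rows with reply_to in {6} -> c8 (id 7, lvl 1), c2 (id 9, lvl 1).
Iteration 2: rows with reply_to in {7,9} -> c18 (id 10, lvl 2).
Iteration 3: no rows with reply_to in {10}; recursion stops.
Total rows emitted: 4.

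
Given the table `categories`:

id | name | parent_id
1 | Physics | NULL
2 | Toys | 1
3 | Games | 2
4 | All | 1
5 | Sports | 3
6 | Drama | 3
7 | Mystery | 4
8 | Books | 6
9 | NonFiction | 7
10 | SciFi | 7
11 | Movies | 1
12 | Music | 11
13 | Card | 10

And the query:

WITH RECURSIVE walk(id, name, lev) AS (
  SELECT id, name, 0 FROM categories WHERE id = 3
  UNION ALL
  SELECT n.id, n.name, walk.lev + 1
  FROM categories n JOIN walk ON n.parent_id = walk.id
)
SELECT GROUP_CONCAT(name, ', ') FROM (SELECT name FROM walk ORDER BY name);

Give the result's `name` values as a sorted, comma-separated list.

Base: id=3 (Games) at lev 0.
Iteration 1: rows with parent_id in {3} -> Sports (id 5, lev 1), Drama (id 6, lev 1).
Iteration 2: rows with parent_id in {5,6} -> Books (id 8, lev 2).
Iteration 3: no rows with parent_id in {8}; recursion stops.

Books, Drama, Games, Sports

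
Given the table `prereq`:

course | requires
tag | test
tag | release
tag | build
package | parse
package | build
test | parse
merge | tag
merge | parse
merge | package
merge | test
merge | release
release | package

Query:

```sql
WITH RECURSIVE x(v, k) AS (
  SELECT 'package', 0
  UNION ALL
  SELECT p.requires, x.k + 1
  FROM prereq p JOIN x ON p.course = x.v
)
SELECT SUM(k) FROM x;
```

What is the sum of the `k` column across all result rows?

2

Base: (package, k=0).
Iteration 1: edges from {package} -> (build, k=1), (parse, k=1).
Iteration 2: no outgoing edges from {build,parse}; recursion stops.
SUM(k) = 0 + 1 + 1 = 2.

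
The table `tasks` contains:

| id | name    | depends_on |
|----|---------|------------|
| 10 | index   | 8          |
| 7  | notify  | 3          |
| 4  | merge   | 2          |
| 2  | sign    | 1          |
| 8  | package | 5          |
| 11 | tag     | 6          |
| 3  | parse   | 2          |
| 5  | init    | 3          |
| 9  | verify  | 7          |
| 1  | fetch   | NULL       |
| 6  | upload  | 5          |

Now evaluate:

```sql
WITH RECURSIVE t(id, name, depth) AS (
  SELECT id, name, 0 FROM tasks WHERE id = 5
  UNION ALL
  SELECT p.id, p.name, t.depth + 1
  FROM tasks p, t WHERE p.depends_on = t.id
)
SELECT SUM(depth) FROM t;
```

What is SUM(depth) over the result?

Base: id=5 (init) at depth 0.
Iteration 1: rows with depends_on in {5} -> upload (id 6, depth 1), package (id 8, depth 1).
Iteration 2: rows with depends_on in {6,8} -> index (id 10, depth 2), tag (id 11, depth 2).
Iteration 3: no rows with depends_on in {10,11}; recursion stops.
SUM(depth) = 0 + 1 + 1 + 2 + 2 = 6.

6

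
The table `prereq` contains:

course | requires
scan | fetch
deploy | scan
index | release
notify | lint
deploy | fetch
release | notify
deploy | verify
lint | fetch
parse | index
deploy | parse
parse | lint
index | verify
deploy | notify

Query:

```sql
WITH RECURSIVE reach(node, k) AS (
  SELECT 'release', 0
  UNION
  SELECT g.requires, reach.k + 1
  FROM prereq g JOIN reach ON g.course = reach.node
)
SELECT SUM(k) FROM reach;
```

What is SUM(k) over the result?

Base: (release, k=0).
Iteration 1: edges from {release} -> (notify, k=1).
Iteration 2: edges from {notify} -> (lint, k=2).
Iteration 3: edges from {lint} -> (fetch, k=3).
Iteration 4: no outgoing edges from {fetch}; recursion stops.
SUM(k) = 0 + 1 + 2 + 3 = 6.

6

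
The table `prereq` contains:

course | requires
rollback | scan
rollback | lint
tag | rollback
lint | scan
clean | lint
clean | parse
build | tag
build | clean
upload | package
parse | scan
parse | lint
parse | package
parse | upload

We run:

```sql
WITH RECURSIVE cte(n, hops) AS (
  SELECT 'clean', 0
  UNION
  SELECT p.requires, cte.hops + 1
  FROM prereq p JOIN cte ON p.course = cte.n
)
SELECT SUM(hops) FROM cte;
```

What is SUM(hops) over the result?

Base: (clean, hops=0).
Iteration 1: edges from {clean} -> (lint, hops=1), (parse, hops=1).
Iteration 2: edges from {lint,parse} -> (lint, hops=2), (package, hops=2), (scan, hops=2), (upload, hops=2). [UNION drops 1 duplicate row(s)]
Iteration 3: edges from {lint,package,scan,upload} -> (package, hops=3), (scan, hops=3).
Iteration 4: no outgoing edges from {package,scan}; recursion stops.
SUM(hops) = 0 + 1 + 1 + 2 + 2 + 2 + 2 + 3 + 3 = 16.

16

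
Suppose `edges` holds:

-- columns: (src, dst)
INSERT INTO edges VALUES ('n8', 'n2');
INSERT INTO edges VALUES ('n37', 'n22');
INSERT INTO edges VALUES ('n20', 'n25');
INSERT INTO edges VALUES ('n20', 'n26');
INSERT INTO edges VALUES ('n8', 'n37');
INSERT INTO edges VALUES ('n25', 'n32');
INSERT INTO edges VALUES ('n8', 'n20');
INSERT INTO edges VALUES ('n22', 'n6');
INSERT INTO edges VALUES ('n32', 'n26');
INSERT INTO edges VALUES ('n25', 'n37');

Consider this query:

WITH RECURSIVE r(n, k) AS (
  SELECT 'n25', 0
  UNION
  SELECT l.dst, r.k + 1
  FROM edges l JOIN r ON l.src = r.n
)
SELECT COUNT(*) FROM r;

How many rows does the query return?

Base: (n25, k=0).
Iteration 1: edges from {n25} -> (n32, k=1), (n37, k=1).
Iteration 2: edges from {n32,n37} -> (n22, k=2), (n26, k=2).
Iteration 3: edges from {n22,n26} -> (n6, k=3).
Iteration 4: no outgoing edges from {n6}; recursion stops.
Total rows emitted: 6.

6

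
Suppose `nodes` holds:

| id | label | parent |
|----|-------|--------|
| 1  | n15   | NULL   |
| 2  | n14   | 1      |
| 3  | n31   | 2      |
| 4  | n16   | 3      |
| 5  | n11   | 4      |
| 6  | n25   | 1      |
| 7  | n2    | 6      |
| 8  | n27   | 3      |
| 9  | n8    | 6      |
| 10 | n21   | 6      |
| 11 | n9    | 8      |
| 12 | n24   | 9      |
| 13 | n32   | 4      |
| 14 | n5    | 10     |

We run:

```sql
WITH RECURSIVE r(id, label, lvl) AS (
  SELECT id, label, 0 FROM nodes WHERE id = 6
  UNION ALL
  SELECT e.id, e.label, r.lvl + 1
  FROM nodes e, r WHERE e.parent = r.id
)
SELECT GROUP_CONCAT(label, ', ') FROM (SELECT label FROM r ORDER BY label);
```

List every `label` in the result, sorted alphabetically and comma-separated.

n2, n21, n24, n25, n5, n8

Base: id=6 (n25) at lvl 0.
Iteration 1: rows with parent in {6} -> n2 (id 7, lvl 1), n8 (id 9, lvl 1), n21 (id 10, lvl 1).
Iteration 2: rows with parent in {7,9,10} -> n24 (id 12, lvl 2), n5 (id 14, lvl 2).
Iteration 3: no rows with parent in {12,14}; recursion stops.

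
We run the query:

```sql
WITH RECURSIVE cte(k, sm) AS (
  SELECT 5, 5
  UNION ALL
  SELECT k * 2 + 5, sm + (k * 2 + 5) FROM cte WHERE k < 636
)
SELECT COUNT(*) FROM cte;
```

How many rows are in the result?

8

Base: k=5, sm=5.
Iteration 1: 5 < 636 holds -> k = 5 * 2 + 5 = 15, sm = 5 + 15 = 20.
Iteration 2: 15 < 636 holds -> k = 15 * 2 + 5 = 35, sm = 20 + 35 = 55.
Iteration 3: 35 < 636 holds -> k = 35 * 2 + 5 = 75, sm = 55 + 75 = 130.
Iteration 4: 75 < 636 holds -> k = 75 * 2 + 5 = 155, sm = 130 + 155 = 285.
Iteration 5: 155 < 636 holds -> k = 155 * 2 + 5 = 315, sm = 285 + 315 = 600.
Iteration 6: 315 < 636 holds -> k = 315 * 2 + 5 = 635, sm = 600 + 635 = 1235.
Iteration 7: 635 < 636 holds -> k = 635 * 2 + 5 = 1275, sm = 1235 + 1275 = 2510.
Iteration 8: 1275 < 636 fails; recursion stops.
Total rows emitted: 8.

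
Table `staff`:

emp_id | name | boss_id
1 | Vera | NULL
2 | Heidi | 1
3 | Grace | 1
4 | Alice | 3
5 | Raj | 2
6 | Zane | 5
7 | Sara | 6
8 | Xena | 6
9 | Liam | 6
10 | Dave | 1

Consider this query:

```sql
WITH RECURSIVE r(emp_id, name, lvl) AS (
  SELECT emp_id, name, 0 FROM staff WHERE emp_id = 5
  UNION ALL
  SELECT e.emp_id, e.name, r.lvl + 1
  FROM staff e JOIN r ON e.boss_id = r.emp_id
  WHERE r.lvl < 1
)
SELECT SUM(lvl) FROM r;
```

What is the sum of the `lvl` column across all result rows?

1

Base: emp_id=5 (Raj) at lvl 0.
Iteration 1: rows with boss_id in {5} -> Zane (id 6, lvl 1).
Iteration 2: lvl < 1 fails for all current rows; recursion stops.
SUM(lvl) = 0 + 1 = 1.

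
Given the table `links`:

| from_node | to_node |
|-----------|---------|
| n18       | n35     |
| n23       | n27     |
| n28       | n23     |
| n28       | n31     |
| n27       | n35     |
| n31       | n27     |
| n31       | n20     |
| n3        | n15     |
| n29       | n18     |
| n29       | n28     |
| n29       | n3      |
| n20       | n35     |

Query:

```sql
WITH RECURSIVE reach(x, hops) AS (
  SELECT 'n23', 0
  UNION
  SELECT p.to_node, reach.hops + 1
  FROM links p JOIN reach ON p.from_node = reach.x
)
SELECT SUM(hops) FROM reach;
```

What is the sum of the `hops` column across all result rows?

Base: (n23, hops=0).
Iteration 1: edges from {n23} -> (n27, hops=1).
Iteration 2: edges from {n27} -> (n35, hops=2).
Iteration 3: no outgoing edges from {n35}; recursion stops.
SUM(hops) = 0 + 1 + 2 = 3.

3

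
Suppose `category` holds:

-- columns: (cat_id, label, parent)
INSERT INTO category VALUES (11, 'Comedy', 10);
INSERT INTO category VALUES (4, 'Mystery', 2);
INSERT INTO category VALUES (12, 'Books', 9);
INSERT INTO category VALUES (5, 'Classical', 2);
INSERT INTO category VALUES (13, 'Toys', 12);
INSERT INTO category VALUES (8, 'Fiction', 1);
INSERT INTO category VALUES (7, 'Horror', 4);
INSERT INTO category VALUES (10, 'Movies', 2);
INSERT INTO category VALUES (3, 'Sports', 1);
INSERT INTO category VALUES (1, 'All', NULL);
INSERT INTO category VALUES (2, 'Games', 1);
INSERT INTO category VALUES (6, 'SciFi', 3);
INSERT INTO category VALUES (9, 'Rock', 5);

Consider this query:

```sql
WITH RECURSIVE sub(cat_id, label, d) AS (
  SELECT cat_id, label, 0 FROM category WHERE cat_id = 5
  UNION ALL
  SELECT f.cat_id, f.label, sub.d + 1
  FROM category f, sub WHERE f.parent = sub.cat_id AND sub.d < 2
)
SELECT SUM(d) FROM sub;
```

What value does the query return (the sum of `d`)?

3

Base: cat_id=5 (Classical) at d 0.
Iteration 1: rows with parent in {5} -> Rock (id 9, d 1).
Iteration 2: rows with parent in {9} -> Books (id 12, d 2).
Iteration 3: d < 2 fails for all current rows; recursion stops.
SUM(d) = 0 + 1 + 2 = 3.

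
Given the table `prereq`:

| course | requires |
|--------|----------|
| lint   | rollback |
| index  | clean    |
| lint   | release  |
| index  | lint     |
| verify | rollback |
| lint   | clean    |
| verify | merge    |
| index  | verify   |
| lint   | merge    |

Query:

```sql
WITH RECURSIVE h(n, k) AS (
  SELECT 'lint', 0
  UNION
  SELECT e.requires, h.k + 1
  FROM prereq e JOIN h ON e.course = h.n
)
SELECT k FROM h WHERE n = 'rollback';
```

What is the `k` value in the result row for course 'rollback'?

Base: (lint, k=0).
Iteration 1: edges from {lint} -> (clean, k=1), (merge, k=1), (release, k=1), (rollback, k=1).
Iteration 2: no outgoing edges from {clean,merge,release,rollback}; recursion stops.

1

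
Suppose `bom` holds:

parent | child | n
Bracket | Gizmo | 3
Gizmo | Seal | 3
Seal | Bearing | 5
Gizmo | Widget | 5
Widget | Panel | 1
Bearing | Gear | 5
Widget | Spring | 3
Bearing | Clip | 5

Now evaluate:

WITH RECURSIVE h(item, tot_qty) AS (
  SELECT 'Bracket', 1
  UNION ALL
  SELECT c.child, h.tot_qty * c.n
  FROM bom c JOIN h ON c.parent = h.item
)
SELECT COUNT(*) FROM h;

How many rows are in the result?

9

Base: (Bracket, tot_qty=1).
Iteration 1: components of {Bracket} -> Gizmo = 1*3 = 3.
Iteration 2: components of {Gizmo} -> Seal = 3*3 = 9, Widget = 3*5 = 15.
Iteration 3: components of {Seal,Widget} -> Bearing = 9*5 = 45, Panel = 15*1 = 15, Spring = 15*3 = 45.
Iteration 4: components of {Bearing,Panel,Spring} -> Clip = 45*5 = 225, Gear = 45*5 = 225.
Iteration 5: no further components; recursion stops.
Total rows emitted: 9.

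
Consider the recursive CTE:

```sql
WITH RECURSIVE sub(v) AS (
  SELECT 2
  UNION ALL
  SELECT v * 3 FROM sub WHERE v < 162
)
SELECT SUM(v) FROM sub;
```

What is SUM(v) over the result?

Base: v=2.
Iteration 1: 2 < 162 holds -> v = 2 * 3 = 6.
Iteration 2: 6 < 162 holds -> v = 6 * 3 = 18.
Iteration 3: 18 < 162 holds -> v = 18 * 3 = 54.
Iteration 4: 54 < 162 holds -> v = 54 * 3 = 162.
Iteration 5: 162 < 162 fails; recursion stops.
SUM(v) = 2 + 6 + 18 + 54 + 162 = 242.

242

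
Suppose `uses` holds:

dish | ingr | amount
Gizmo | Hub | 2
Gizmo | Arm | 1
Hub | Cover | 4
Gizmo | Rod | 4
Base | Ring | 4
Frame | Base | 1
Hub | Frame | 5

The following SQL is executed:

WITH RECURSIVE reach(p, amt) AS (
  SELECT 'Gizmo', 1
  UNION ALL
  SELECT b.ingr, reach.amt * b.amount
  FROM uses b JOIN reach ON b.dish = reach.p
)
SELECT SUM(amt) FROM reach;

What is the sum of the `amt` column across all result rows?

76

Base: (Gizmo, amt=1).
Iteration 1: components of {Gizmo} -> Arm = 1*1 = 1, Hub = 1*2 = 2, Rod = 1*4 = 4.
Iteration 2: components of {Arm,Hub,Rod} -> Cover = 2*4 = 8, Frame = 2*5 = 10.
Iteration 3: components of {Cover,Frame} -> Base = 10*1 = 10.
Iteration 4: components of {Base} -> Ring = 10*4 = 40.
Iteration 5: no further components; recursion stops.
SUM(amt) = 1 + 1 + 2 + 4 + 10 + 8 + 10 + 40 = 76.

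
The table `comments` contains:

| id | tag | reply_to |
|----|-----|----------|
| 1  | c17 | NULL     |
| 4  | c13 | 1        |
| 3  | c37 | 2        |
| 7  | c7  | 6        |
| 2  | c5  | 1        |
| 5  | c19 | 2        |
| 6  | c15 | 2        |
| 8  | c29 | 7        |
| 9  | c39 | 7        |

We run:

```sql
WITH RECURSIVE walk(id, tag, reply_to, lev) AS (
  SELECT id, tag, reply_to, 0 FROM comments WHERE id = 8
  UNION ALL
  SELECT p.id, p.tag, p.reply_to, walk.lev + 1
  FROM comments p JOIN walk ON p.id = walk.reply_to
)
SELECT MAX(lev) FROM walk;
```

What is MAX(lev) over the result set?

Base: id=8 (c29), reply_to=7, lev 0.
Iteration 1: join on id=7 -> c7 (id 7, reply_to=6, lev 1).
Iteration 2: join on id=6 -> c15 (id 6, reply_to=2, lev 2).
Iteration 3: join on id=2 -> c5 (id 2, reply_to=1, lev 3).
Iteration 4: join on id=1 -> c17 (id 1, reply_to=NULL, lev 4).
Iteration 5: reply_to is NULL; no match; recursion stops.
lev values: 0, 1, 2, 3, 4; the maximum is 4.

4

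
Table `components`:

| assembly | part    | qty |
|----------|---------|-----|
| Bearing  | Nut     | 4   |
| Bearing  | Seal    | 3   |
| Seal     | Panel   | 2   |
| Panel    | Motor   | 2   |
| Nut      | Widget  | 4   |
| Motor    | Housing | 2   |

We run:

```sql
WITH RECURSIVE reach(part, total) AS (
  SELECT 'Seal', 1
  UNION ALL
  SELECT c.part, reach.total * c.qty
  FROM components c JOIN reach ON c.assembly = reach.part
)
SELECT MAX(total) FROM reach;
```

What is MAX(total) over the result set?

8

Base: (Seal, total=1).
Iteration 1: components of {Seal} -> Panel = 1*2 = 2.
Iteration 2: components of {Panel} -> Motor = 2*2 = 4.
Iteration 3: components of {Motor} -> Housing = 4*2 = 8.
Iteration 4: no further components; recursion stops.
total values: 1, 2, 4, 8; the maximum is 8.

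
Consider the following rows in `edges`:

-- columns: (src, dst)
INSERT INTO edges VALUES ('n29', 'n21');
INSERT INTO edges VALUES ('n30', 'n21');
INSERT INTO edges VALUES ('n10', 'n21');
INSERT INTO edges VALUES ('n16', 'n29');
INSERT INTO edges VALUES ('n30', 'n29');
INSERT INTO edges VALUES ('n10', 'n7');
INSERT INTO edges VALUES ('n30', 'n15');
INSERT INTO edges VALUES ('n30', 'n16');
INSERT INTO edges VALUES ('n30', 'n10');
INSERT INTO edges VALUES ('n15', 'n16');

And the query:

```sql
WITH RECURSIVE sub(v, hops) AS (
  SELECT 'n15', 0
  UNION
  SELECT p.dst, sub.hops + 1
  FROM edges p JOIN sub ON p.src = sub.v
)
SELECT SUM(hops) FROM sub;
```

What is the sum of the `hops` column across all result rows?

6

Base: (n15, hops=0).
Iteration 1: edges from {n15} -> (n16, hops=1).
Iteration 2: edges from {n16} -> (n29, hops=2).
Iteration 3: edges from {n29} -> (n21, hops=3).
Iteration 4: no outgoing edges from {n21}; recursion stops.
SUM(hops) = 0 + 1 + 2 + 3 = 6.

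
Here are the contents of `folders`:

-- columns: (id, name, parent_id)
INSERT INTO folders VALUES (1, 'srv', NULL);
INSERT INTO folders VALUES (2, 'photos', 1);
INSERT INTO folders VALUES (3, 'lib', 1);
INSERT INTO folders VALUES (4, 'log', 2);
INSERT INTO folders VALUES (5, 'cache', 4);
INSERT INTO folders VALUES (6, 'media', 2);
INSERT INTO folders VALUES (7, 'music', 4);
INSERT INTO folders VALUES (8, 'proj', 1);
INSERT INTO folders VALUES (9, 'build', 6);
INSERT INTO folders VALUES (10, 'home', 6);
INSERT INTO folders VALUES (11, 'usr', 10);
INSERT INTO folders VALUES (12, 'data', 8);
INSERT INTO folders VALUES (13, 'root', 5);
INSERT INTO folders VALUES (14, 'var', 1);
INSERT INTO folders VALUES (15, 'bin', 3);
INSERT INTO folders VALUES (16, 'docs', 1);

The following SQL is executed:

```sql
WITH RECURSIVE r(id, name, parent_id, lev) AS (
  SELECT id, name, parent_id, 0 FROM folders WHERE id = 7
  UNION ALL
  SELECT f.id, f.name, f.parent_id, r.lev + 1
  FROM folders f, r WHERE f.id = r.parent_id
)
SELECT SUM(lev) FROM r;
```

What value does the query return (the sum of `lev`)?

Base: id=7 (music), parent_id=4, lev 0.
Iteration 1: join on id=4 -> log (id 4, parent_id=2, lev 1).
Iteration 2: join on id=2 -> photos (id 2, parent_id=1, lev 2).
Iteration 3: join on id=1 -> srv (id 1, parent_id=NULL, lev 3).
Iteration 4: parent_id is NULL; no match; recursion stops.
SUM(lev) = 0 + 1 + 2 + 3 = 6.

6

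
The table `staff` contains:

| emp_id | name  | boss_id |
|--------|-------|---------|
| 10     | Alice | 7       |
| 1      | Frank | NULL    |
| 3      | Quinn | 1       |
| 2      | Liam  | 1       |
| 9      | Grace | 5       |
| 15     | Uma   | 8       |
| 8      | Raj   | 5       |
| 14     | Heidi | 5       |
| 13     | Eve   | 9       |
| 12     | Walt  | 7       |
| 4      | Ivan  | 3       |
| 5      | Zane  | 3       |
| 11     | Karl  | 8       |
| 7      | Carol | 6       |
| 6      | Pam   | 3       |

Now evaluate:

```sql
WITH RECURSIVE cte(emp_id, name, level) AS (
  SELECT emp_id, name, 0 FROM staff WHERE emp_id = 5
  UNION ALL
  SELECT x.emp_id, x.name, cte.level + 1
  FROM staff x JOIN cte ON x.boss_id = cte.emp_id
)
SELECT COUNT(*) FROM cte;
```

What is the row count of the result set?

Base: emp_id=5 (Zane) at level 0.
Iteration 1: rows with boss_id in {5} -> Raj (id 8, level 1), Grace (id 9, level 1), Heidi (id 14, level 1).
Iteration 2: rows with boss_id in {8,9,14} -> Karl (id 11, level 2), Eve (id 13, level 2), Uma (id 15, level 2).
Iteration 3: no rows with boss_id in {11,13,15}; recursion stops.
Total rows emitted: 7.

7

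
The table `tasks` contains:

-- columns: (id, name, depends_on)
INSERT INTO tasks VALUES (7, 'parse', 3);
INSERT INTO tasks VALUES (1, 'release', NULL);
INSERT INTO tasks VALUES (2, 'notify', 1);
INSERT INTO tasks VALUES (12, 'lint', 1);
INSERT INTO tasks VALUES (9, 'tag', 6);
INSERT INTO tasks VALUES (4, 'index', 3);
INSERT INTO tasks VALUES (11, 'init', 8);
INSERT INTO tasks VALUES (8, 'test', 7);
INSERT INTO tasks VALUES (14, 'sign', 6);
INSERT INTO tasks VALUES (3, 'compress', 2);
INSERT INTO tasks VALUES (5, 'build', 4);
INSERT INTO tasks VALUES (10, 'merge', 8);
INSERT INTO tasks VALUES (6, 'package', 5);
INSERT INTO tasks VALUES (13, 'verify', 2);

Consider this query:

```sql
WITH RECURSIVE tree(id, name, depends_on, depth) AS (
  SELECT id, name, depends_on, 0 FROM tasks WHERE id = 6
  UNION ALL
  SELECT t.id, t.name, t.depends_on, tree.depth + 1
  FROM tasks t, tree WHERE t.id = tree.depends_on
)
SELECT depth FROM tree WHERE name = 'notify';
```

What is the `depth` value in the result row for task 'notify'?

Base: id=6 (package), depends_on=5, depth 0.
Iteration 1: join on id=5 -> build (id 5, depends_on=4, depth 1).
Iteration 2: join on id=4 -> index (id 4, depends_on=3, depth 2).
Iteration 3: join on id=3 -> compress (id 3, depends_on=2, depth 3).
Iteration 4: join on id=2 -> notify (id 2, depends_on=1, depth 4).
Iteration 5: join on id=1 -> release (id 1, depends_on=NULL, depth 5).
Iteration 6: depends_on is NULL; no match; recursion stops.

4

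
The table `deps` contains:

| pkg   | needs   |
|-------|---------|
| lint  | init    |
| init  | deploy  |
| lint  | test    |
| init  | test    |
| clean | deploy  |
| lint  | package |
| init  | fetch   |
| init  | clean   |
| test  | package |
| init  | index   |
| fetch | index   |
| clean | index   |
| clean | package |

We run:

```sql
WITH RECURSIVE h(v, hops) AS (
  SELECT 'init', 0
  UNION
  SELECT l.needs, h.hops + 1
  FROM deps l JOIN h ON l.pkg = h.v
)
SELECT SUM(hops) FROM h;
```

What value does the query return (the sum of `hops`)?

Base: (init, hops=0).
Iteration 1: edges from {init} -> (clean, hops=1), (deploy, hops=1), (fetch, hops=1), (index, hops=1), (test, hops=1).
Iteration 2: edges from {clean,deploy,fetch,index,test} -> (deploy, hops=2), (index, hops=2), (package, hops=2). [UNION drops 2 duplicate row(s)]
Iteration 3: no outgoing edges from {deploy,index,package}; recursion stops.
SUM(hops) = 0 + 1 + 1 + 1 + 1 + 1 + 2 + 2 + 2 = 11.

11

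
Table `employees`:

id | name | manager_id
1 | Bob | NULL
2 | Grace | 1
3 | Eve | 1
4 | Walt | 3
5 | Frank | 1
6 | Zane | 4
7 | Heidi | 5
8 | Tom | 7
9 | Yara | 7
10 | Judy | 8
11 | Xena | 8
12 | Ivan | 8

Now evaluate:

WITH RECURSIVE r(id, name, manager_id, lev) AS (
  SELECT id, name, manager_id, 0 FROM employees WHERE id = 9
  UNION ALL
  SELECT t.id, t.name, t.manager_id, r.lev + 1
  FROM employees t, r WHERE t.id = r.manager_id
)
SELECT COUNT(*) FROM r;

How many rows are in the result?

4

Base: id=9 (Yara), manager_id=7, lev 0.
Iteration 1: join on id=7 -> Heidi (id 7, manager_id=5, lev 1).
Iteration 2: join on id=5 -> Frank (id 5, manager_id=1, lev 2).
Iteration 3: join on id=1 -> Bob (id 1, manager_id=NULL, lev 3).
Iteration 4: manager_id is NULL; no match; recursion stops.
Total rows emitted: 4.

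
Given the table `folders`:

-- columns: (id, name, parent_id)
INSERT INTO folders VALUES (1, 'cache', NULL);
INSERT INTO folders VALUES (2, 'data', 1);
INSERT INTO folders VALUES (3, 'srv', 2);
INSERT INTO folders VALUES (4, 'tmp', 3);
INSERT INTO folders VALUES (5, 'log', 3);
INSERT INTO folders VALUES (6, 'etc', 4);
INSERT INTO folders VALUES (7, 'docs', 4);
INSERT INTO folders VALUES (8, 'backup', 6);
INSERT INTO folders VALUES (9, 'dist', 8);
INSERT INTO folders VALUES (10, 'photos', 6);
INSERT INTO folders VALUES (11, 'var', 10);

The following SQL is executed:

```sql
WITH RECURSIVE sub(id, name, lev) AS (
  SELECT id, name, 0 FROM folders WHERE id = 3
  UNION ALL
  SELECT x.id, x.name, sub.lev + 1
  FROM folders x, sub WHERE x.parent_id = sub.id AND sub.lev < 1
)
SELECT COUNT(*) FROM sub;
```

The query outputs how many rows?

3

Base: id=3 (srv) at lev 0.
Iteration 1: rows with parent_id in {3} -> tmp (id 4, lev 1), log (id 5, lev 1).
Iteration 2: lev < 1 fails for all current rows; recursion stops.
Total rows emitted: 3.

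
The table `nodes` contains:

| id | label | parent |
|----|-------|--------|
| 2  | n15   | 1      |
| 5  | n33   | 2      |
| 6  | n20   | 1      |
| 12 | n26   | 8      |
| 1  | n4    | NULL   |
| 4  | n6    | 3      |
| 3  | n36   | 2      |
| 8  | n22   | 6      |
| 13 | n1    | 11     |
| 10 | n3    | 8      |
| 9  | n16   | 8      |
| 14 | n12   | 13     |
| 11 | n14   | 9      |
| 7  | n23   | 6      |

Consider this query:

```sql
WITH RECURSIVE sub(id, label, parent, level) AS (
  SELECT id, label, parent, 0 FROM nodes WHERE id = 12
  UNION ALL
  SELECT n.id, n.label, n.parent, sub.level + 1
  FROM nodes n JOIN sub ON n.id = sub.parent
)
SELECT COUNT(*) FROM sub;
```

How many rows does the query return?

4

Base: id=12 (n26), parent=8, level 0.
Iteration 1: join on id=8 -> n22 (id 8, parent=6, level 1).
Iteration 2: join on id=6 -> n20 (id 6, parent=1, level 2).
Iteration 3: join on id=1 -> n4 (id 1, parent=NULL, level 3).
Iteration 4: parent is NULL; no match; recursion stops.
Total rows emitted: 4.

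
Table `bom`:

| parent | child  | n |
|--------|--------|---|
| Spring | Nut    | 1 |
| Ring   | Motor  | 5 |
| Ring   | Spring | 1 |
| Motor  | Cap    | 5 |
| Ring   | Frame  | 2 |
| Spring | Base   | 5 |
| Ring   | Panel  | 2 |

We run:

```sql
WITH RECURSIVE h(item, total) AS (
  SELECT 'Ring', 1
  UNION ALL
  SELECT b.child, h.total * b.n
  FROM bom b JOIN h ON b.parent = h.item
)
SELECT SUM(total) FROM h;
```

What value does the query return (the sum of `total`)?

Base: (Ring, total=1).
Iteration 1: components of {Ring} -> Frame = 1*2 = 2, Motor = 1*5 = 5, Panel = 1*2 = 2, Spring = 1*1 = 1.
Iteration 2: components of {Frame,Motor,Panel,Spring} -> Base = 1*5 = 5, Cap = 5*5 = 25, Nut = 1*1 = 1.
Iteration 3: no further components; recursion stops.
SUM(total) = 1 + 2 + 2 + 5 + 1 + 25 + 5 + 1 = 42.

42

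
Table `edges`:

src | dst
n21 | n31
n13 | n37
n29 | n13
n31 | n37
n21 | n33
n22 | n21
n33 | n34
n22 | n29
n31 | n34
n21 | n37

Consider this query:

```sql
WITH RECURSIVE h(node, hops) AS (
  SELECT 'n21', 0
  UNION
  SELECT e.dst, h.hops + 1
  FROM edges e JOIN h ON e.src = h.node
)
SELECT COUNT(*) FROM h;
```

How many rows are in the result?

Base: (n21, hops=0).
Iteration 1: edges from {n21} -> (n31, hops=1), (n33, hops=1), (n37, hops=1).
Iteration 2: edges from {n31,n33,n37} -> (n34, hops=2), (n37, hops=2). [UNION drops 1 duplicate row(s)]
Iteration 3: no outgoing edges from {n34,n37}; recursion stops.
Total rows emitted: 6.

6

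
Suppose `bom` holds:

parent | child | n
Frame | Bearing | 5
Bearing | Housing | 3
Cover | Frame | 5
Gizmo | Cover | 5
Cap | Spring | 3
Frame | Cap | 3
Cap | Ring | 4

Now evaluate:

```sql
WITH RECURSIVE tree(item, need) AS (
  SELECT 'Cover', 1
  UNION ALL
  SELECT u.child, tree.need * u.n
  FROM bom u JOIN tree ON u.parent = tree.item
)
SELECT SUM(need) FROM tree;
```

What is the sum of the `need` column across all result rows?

Base: (Cover, need=1).
Iteration 1: components of {Cover} -> Frame = 1*5 = 5.
Iteration 2: components of {Frame} -> Bearing = 5*5 = 25, Cap = 5*3 = 15.
Iteration 3: components of {Bearing,Cap} -> Housing = 25*3 = 75, Ring = 15*4 = 60, Spring = 15*3 = 45.
Iteration 4: no further components; recursion stops.
SUM(need) = 1 + 5 + 15 + 25 + 45 + 60 + 75 = 226.

226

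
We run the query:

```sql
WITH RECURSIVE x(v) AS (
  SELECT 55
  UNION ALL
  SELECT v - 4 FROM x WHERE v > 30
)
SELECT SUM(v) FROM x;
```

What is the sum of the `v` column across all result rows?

328

Base: v=55.
Iteration 1: 55 > 30 holds -> v = 55 - 4 = 51.
Iteration 2: 51 > 30 holds -> v = 51 - 4 = 47.
Iteration 3: 47 > 30 holds -> v = 47 - 4 = 43.
Iteration 4: 43 > 30 holds -> v = 43 - 4 = 39.
Iteration 5: 39 > 30 holds -> v = 39 - 4 = 35.
Iteration 6: 35 > 30 holds -> v = 35 - 4 = 31.
Iteration 7: 31 > 30 holds -> v = 31 - 4 = 27.
Iteration 8: 27 > 30 fails; recursion stops.
SUM(v) = 55 + 51 + 47 + 43 + 39 + 35 + 31 + 27 = 328.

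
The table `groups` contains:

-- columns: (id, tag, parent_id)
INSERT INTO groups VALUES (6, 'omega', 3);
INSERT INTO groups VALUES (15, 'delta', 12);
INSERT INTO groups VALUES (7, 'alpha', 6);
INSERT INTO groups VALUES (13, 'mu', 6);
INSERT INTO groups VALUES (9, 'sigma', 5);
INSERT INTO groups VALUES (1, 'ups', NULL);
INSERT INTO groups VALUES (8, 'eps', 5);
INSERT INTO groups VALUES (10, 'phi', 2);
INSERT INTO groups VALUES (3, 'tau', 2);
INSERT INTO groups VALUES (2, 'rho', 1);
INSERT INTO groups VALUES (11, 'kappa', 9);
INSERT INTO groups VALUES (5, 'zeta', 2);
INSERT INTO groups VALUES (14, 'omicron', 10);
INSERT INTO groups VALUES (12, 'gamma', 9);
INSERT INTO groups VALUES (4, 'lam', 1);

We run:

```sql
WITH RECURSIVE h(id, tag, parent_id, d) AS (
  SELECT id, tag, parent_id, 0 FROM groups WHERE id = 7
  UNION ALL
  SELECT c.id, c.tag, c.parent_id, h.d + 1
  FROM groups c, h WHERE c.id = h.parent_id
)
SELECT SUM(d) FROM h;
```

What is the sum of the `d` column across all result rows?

10

Base: id=7 (alpha), parent_id=6, d 0.
Iteration 1: join on id=6 -> omega (id 6, parent_id=3, d 1).
Iteration 2: join on id=3 -> tau (id 3, parent_id=2, d 2).
Iteration 3: join on id=2 -> rho (id 2, parent_id=1, d 3).
Iteration 4: join on id=1 -> ups (id 1, parent_id=NULL, d 4).
Iteration 5: parent_id is NULL; no match; recursion stops.
SUM(d) = 0 + 1 + 2 + 3 + 4 = 10.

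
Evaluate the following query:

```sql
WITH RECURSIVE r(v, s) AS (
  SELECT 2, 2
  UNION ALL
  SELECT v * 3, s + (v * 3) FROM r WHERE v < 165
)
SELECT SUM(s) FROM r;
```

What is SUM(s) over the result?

Base: v=2, s=2.
Iteration 1: 2 < 165 holds -> v = 2 * 3 = 6, s = 2 + 6 = 8.
Iteration 2: 6 < 165 holds -> v = 6 * 3 = 18, s = 8 + 18 = 26.
Iteration 3: 18 < 165 holds -> v = 18 * 3 = 54, s = 26 + 54 = 80.
Iteration 4: 54 < 165 holds -> v = 54 * 3 = 162, s = 80 + 162 = 242.
Iteration 5: 162 < 165 holds -> v = 162 * 3 = 486, s = 242 + 486 = 728.
Iteration 6: 486 < 165 fails; recursion stops.
SUM(s) = 2 + 8 + 26 + 80 + 242 + 728 = 1086.

1086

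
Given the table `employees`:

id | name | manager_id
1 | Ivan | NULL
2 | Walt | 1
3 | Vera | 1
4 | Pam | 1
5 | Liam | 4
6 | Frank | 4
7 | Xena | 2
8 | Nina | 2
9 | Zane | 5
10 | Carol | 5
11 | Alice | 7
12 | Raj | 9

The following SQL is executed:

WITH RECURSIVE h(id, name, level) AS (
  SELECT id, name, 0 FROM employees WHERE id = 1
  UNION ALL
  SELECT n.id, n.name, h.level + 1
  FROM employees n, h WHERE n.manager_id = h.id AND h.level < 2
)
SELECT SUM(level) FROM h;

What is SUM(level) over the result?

11

Base: id=1 (Ivan) at level 0.
Iteration 1: rows with manager_id in {1} -> Walt (id 2, level 1), Vera (id 3, level 1), Pam (id 4, level 1).
Iteration 2: rows with manager_id in {2,3,4} -> Liam (id 5, level 2), Frank (id 6, level 2), Xena (id 7, level 2), Nina (id 8, level 2).
Iteration 3: level < 2 fails for all current rows; recursion stops.
SUM(level) = 0 + 1 + 1 + 1 + 2 + 2 + 2 + 2 = 11.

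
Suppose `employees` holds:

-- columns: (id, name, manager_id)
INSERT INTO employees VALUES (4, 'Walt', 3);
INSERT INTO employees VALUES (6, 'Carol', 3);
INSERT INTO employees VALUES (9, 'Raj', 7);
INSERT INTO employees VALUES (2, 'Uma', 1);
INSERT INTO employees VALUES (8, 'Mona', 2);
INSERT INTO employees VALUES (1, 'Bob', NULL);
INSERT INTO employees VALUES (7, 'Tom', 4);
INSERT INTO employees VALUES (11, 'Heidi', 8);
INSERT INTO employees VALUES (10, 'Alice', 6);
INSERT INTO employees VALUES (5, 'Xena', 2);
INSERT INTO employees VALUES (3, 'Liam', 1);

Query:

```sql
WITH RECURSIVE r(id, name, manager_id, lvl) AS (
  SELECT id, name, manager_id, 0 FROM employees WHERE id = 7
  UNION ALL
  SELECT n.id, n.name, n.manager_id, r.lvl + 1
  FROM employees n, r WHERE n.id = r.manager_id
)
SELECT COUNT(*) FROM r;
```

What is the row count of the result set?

Base: id=7 (Tom), manager_id=4, lvl 0.
Iteration 1: join on id=4 -> Walt (id 4, manager_id=3, lvl 1).
Iteration 2: join on id=3 -> Liam (id 3, manager_id=1, lvl 2).
Iteration 3: join on id=1 -> Bob (id 1, manager_id=NULL, lvl 3).
Iteration 4: manager_id is NULL; no match; recursion stops.
Total rows emitted: 4.

4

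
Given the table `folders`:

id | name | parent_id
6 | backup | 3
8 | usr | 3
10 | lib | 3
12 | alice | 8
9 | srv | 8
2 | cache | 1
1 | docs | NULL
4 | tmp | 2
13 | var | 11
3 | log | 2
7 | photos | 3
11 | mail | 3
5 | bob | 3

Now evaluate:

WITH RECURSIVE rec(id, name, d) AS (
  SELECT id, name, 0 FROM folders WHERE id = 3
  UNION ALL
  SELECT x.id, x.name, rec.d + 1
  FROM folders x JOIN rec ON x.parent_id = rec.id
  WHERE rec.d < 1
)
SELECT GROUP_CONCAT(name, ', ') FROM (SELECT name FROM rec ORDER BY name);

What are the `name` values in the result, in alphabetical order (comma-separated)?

Base: id=3 (log) at d 0.
Iteration 1: rows with parent_id in {3} -> bob (id 5, d 1), backup (id 6, d 1), photos (id 7, d 1), usr (id 8, d 1), lib (id 10, d 1), mail (id 11, d 1).
Iteration 2: d < 1 fails for all current rows; recursion stops.

backup, bob, lib, log, mail, photos, usr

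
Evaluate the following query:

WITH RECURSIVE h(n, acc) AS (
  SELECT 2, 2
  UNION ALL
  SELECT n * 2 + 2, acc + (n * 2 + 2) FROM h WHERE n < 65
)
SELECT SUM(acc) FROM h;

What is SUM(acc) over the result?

438

Base: n=2, acc=2.
Iteration 1: 2 < 65 holds -> n = 2 * 2 + 2 = 6, acc = 2 + 6 = 8.
Iteration 2: 6 < 65 holds -> n = 6 * 2 + 2 = 14, acc = 8 + 14 = 22.
Iteration 3: 14 < 65 holds -> n = 14 * 2 + 2 = 30, acc = 22 + 30 = 52.
Iteration 4: 30 < 65 holds -> n = 30 * 2 + 2 = 62, acc = 52 + 62 = 114.
Iteration 5: 62 < 65 holds -> n = 62 * 2 + 2 = 126, acc = 114 + 126 = 240.
Iteration 6: 126 < 65 fails; recursion stops.
SUM(acc) = 2 + 8 + 22 + 52 + 114 + 240 = 438.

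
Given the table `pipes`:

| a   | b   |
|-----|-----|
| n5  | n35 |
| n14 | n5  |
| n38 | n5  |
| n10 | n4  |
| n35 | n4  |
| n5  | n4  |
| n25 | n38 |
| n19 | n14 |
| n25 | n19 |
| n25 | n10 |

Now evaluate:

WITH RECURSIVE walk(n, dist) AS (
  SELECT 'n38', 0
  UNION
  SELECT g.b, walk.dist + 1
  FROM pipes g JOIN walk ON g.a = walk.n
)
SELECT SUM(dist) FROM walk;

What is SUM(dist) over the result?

Base: (n38, dist=0).
Iteration 1: edges from {n38} -> (n5, dist=1).
Iteration 2: edges from {n5} -> (n35, dist=2), (n4, dist=2).
Iteration 3: edges from {n35,n4} -> (n4, dist=3).
Iteration 4: no outgoing edges from {n4}; recursion stops.
SUM(dist) = 0 + 1 + 2 + 2 + 3 = 8.

8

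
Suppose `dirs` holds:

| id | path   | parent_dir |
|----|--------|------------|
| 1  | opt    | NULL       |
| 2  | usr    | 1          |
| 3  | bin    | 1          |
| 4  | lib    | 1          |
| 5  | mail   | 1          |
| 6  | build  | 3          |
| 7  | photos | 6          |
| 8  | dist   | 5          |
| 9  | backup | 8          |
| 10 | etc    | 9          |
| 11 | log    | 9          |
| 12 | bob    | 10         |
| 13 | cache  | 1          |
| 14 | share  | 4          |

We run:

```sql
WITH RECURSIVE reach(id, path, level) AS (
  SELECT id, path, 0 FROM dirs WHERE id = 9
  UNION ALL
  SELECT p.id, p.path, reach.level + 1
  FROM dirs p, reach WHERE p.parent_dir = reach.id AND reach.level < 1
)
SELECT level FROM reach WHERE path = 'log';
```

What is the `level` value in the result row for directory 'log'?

Base: id=9 (backup) at level 0.
Iteration 1: rows with parent_dir in {9} -> etc (id 10, level 1), log (id 11, level 1).
Iteration 2: level < 1 fails for all current rows; recursion stops.

1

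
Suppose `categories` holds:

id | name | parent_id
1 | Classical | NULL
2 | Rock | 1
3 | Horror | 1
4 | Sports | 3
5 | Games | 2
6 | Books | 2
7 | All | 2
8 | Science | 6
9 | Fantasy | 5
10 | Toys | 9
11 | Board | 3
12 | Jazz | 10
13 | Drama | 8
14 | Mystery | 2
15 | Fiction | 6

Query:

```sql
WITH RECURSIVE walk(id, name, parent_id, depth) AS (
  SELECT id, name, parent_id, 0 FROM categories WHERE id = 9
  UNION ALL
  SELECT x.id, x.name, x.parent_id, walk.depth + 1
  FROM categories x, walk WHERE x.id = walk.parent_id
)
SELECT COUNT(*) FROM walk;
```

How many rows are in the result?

4

Base: id=9 (Fantasy), parent_id=5, depth 0.
Iteration 1: join on id=5 -> Games (id 5, parent_id=2, depth 1).
Iteration 2: join on id=2 -> Rock (id 2, parent_id=1, depth 2).
Iteration 3: join on id=1 -> Classical (id 1, parent_id=NULL, depth 3).
Iteration 4: parent_id is NULL; no match; recursion stops.
Total rows emitted: 4.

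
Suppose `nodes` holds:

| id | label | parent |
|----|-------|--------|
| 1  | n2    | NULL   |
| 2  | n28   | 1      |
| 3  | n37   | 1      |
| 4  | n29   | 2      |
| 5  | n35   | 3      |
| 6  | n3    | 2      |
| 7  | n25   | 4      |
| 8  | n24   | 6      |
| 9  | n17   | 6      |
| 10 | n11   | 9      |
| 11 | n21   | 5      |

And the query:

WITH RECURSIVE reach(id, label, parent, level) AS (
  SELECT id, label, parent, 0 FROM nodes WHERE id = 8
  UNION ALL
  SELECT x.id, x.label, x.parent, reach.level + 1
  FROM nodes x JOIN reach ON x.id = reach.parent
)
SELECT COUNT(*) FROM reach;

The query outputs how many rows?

4

Base: id=8 (n24), parent=6, level 0.
Iteration 1: join on id=6 -> n3 (id 6, parent=2, level 1).
Iteration 2: join on id=2 -> n28 (id 2, parent=1, level 2).
Iteration 3: join on id=1 -> n2 (id 1, parent=NULL, level 3).
Iteration 4: parent is NULL; no match; recursion stops.
Total rows emitted: 4.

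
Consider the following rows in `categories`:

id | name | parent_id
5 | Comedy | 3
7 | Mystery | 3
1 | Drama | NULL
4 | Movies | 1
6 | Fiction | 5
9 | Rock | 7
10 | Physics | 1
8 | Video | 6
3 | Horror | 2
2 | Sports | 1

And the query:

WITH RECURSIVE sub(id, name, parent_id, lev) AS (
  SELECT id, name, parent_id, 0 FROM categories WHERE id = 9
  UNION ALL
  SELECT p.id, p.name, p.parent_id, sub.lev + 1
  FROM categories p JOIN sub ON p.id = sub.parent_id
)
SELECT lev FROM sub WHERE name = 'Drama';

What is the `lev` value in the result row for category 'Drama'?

4

Base: id=9 (Rock), parent_id=7, lev 0.
Iteration 1: join on id=7 -> Mystery (id 7, parent_id=3, lev 1).
Iteration 2: join on id=3 -> Horror (id 3, parent_id=2, lev 2).
Iteration 3: join on id=2 -> Sports (id 2, parent_id=1, lev 3).
Iteration 4: join on id=1 -> Drama (id 1, parent_id=NULL, lev 4).
Iteration 5: parent_id is NULL; no match; recursion stops.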